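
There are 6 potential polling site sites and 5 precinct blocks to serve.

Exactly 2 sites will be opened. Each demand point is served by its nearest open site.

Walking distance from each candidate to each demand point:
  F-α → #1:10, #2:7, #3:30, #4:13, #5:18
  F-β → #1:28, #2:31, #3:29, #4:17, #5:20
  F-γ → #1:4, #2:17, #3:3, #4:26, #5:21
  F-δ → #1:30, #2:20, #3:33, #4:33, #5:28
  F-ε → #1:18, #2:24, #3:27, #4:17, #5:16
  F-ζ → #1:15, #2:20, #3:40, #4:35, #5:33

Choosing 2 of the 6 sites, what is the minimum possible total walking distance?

45

Open {F-α, F-γ}.
  #1→F-γ 4, #2→F-α 7, #3→F-γ 3, #4→F-α 13, #5→F-α 18  ⇒ total 45.
Compare {F-γ, F-ε}: total 57.
Compare {F-β, F-γ}: total 61.
No size-2 selection does better; minimum is 45.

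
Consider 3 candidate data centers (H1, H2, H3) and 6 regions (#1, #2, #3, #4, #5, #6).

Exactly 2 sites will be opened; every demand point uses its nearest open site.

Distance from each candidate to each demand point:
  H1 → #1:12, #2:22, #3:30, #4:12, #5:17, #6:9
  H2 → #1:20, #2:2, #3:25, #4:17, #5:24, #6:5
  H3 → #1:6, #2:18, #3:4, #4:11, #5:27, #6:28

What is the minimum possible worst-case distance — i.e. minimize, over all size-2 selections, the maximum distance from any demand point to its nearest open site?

Open {H1, H3}.
  Farthest demand point is #2 at distance 18 (to H3); all others are ≤ 18.
With {H2, H3} the worst case is 24.
With {H1, H2} the worst case is 25.
No size-2 selection achieves below 18.

18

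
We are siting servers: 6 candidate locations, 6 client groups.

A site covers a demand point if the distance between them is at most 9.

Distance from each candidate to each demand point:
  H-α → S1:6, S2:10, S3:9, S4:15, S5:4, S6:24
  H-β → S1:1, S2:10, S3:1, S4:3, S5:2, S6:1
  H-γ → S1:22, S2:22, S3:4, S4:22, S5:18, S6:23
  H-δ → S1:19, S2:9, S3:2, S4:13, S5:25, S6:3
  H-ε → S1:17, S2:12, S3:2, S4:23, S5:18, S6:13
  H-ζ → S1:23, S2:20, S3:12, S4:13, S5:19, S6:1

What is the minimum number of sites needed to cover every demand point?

2

Coverage sets (demand points within 9 of each site):
  H-α: {S1, S3, S5}
  H-β: {S1, S3, S4, S5, S6}
  H-γ: {S3}
  H-δ: {S2, S3, S6}
  H-ε: {S3}
  H-ζ: {S6}
No single site covers all 6 demand points.
But {H-β, H-δ} covers everything, so the minimum is 2.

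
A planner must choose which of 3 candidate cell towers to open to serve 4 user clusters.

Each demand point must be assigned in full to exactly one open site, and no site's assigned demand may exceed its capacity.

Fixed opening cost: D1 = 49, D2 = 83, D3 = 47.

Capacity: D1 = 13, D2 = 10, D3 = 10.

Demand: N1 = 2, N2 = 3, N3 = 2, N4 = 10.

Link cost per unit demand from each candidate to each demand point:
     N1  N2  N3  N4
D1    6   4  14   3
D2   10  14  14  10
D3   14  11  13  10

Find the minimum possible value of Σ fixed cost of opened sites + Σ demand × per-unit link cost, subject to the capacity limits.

Open {D1, D3}; cheapest assignment that respects the capacities:
  D1 (cap 13, load 13): N2, N4 — cost 3×4 + 10×3 = 42
  D3 (cap 10, load 4): N1, N3 — cost 2×14 + 2×13 = 54
  Shipping 96, fixed 96 → total 192.
  Any other capacity-feasible assignment to {D1, D3} ships for at least 96.
Compare {D1, D2}: its best feasible assignment gives total 222.
Compare {D1, D2, D3}: its best feasible assignment gives total 267.
Every other set of open sites that can feasibly serve all demand totals ≥ 222 even under its best assignment. Minimum: 192.

192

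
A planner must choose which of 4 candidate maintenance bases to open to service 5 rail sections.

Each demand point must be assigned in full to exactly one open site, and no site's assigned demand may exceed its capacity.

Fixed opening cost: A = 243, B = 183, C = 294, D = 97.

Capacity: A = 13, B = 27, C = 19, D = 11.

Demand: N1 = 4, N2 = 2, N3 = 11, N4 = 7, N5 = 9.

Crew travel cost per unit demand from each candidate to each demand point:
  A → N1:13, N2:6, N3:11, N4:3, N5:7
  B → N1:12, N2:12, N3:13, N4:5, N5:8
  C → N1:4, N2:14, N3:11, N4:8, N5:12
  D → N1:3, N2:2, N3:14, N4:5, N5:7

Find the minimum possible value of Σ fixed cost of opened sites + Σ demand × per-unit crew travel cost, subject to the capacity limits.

546

Open {B, D}; cheapest assignment that respects the capacities:
  B (cap 27, load 27): N3, N4, N5 — cost 11×13 + 7×5 + 9×8 = 250
  D (cap 11, load 6): N1, N2 — cost 4×3 + 2×2 = 16
  Shipping 266, fixed 280 → total 546.
  Any other capacity-feasible assignment to {B, D} ships for at least 266.
Compare {A, B}: its best feasible assignment gives total 714.
Compare {B, C}: its best feasible assignment gives total 745.
Every other set of open sites that can feasibly serve all demand totals ≥ 714 even under its best assignment. Minimum: 546.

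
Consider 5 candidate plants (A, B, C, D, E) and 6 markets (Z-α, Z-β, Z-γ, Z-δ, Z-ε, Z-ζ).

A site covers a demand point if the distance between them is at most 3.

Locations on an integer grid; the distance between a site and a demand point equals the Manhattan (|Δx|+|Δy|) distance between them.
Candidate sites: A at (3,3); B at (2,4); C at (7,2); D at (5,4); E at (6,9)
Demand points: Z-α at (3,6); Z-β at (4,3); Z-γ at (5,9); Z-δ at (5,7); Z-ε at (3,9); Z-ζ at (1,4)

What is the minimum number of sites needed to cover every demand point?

Coverage sets (demand points within 3 of each site):
  A: {Z-α, Z-β, Z-ζ}
  B: {Z-α, Z-β, Z-ζ}
  C: {}
  D: {Z-β, Z-δ}
  E: {Z-γ, Z-δ, Z-ε}
No single site covers all 6 demand points.
But {A, E} covers everything, so the minimum is 2.

2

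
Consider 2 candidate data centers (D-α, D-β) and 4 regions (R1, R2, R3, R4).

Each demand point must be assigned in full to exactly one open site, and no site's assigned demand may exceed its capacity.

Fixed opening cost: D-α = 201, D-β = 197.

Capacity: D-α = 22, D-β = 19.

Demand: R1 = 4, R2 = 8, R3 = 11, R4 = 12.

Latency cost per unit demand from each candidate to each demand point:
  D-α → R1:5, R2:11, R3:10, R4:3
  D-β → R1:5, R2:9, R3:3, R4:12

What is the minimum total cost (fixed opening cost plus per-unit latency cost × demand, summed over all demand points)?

Open {D-α, D-β}; cheapest assignment that respects the capacities:
  D-α (cap 22, load 16): R1, R4 — cost 4×5 + 12×3 = 56
  D-β (cap 19, load 19): R2, R3 — cost 8×9 + 11×3 = 105
  Shipping 161, fixed 398 → total 559.
  Any other capacity-feasible assignment to {D-α, D-β} ships for at least 161.
Total demand is 35 and no other set of sites has combined capacity ≥ 35, so {D-α, D-β} is the only feasible choice of open sites. Minimum: 559.

559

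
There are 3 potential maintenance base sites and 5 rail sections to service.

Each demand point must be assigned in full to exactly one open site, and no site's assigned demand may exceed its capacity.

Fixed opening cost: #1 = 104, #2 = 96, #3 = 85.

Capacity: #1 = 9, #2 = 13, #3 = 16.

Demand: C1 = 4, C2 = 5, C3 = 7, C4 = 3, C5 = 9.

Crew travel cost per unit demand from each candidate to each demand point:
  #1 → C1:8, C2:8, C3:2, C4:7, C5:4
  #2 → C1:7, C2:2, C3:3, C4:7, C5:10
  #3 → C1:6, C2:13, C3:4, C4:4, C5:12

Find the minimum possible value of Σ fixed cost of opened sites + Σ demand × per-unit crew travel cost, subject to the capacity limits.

Open {#2, #3}; cheapest assignment that respects the capacities:
  #2 (cap 13, load 12): C2, C3 — cost 5×2 + 7×3 = 31
  #3 (cap 16, load 16): C1, C4, C5 — cost 4×6 + 3×4 + 9×12 = 144
  Shipping 175, fixed 181 → total 356.
  Any other capacity-feasible assignment to {#2, #3} ships for at least 175.
Compare {#1, #2, #3}: its best feasible assignment gives total 388.
Every other set of open sites that can feasibly serve all demand totals ≥ 388 even under its best assignment. Minimum: 356.

356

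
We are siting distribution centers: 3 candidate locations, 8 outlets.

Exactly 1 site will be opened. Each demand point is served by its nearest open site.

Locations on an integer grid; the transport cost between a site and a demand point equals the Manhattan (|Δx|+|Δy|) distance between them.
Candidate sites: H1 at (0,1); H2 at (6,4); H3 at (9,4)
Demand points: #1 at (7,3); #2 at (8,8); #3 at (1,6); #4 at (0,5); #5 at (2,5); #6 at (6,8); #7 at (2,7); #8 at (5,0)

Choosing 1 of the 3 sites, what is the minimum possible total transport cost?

Open {H2}.
  #1→H2 2, #2→H2 6, #3→H2 7, #4→H2 7, #5→H2 5, #6→H2 4, #7→H2 7, #8→H2 5  ⇒ total 43.
Compare {H3}: total 61.
Compare {H1}: total 67.

43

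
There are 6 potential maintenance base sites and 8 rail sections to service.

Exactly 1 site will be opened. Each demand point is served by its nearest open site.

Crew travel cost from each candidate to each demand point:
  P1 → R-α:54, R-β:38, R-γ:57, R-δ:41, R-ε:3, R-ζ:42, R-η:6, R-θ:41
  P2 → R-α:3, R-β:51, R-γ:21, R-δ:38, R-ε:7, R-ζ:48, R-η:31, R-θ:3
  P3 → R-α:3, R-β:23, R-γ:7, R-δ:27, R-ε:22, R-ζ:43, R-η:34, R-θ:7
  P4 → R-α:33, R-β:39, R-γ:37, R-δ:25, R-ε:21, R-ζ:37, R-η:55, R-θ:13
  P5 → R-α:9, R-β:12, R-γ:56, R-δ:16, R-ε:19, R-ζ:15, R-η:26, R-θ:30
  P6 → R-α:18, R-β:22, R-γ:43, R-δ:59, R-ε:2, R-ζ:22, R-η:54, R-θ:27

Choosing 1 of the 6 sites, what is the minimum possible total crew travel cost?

166

Open {P3}.
  R-α→P3 3, R-β→P3 23, R-γ→P3 7, R-δ→P3 27, R-ε→P3 22, R-ζ→P3 43, R-η→P3 34, R-θ→P3 7  ⇒ total 166.
Compare {P5}: total 183.
Compare {P2}: total 202.
No size-1 selection does better; minimum is 166.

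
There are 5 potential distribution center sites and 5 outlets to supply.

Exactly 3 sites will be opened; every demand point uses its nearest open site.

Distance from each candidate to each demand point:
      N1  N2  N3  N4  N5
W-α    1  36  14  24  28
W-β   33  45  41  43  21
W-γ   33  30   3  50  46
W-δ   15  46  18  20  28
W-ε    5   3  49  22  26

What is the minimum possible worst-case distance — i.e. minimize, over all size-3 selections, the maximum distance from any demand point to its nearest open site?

21

Open {W-β, W-δ, W-ε}.
  Farthest demand point is N5 at distance 21 (to W-β); all others are ≤ 21.
With {W-α, W-β, W-ε} the worst case is 22.
With {W-β, W-γ, W-ε} the worst case is 22.
No size-3 selection achieves below 21.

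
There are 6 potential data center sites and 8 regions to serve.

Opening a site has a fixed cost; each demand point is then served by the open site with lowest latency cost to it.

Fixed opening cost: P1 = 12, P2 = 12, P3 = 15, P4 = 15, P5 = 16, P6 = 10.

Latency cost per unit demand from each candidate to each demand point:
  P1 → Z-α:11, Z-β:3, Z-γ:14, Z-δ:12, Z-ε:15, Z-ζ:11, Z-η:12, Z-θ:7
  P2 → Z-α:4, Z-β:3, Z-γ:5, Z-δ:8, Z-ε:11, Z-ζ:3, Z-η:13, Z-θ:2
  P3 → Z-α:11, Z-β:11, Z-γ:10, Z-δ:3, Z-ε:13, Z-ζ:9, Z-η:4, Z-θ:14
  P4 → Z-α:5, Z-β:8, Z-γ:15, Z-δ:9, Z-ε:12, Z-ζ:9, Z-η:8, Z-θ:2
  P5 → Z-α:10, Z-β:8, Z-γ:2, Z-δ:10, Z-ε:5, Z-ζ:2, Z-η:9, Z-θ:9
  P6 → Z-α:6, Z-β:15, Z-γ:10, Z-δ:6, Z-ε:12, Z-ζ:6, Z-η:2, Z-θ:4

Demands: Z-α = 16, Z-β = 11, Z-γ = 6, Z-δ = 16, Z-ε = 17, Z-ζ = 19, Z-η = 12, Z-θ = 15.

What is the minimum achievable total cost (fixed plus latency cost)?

387

Open {P2, P3, P5, P6}: assign each demand point to its cheapest open site.
  Z-α→P2 16×4=64, Z-β→P2 11×3=33, Z-γ→P5 6×2=12, Z-δ→P3 16×3=48, Z-ε→P5 17×5=85, Z-ζ→P5 19×2=38, Z-η→P6 12×2=24, Z-θ→P2 15×2=30
  latency cost 334, fixed 53 → total 387.
Compare {P1, P2, P3, P5, P6}: latency cost 334 + fixed 65 = 399.
Compare {P2, P3, P5}: latency cost 358 + fixed 43 = 401.
Compare {P2, P3, P4, P5, P6}: latency cost 334 + fixed 68 = 402.
All other subsets cost ≥ 399. Minimum total cost: 387.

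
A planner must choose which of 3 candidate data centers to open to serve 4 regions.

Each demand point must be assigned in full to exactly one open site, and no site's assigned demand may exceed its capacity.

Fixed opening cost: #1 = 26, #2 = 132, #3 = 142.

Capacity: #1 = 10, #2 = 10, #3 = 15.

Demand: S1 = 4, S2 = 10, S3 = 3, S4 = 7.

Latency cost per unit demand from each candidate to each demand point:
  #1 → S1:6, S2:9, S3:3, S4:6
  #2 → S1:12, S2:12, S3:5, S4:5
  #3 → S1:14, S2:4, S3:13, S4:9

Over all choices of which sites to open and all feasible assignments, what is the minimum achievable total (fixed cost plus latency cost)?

Open {#1, #3}; cheapest assignment that respects the capacities:
  #1 (cap 10, load 10): S3, S4 — cost 3×3 + 7×6 = 51
  #3 (cap 15, load 14): S1, S2 — cost 4×14 + 10×4 = 96
  Shipping 147, fixed 168 → total 315.
  Any other capacity-feasible assignment to {#1, #3} ships for at least 147.
Compare {#1, #2, #3}: its best feasible assignment gives total 408.
Compare {#2, #3}: its best feasible assignment gives total 420.
Every other set of open sites that can feasibly serve all demand totals ≥ 408 even under its best assignment. Minimum: 315.

315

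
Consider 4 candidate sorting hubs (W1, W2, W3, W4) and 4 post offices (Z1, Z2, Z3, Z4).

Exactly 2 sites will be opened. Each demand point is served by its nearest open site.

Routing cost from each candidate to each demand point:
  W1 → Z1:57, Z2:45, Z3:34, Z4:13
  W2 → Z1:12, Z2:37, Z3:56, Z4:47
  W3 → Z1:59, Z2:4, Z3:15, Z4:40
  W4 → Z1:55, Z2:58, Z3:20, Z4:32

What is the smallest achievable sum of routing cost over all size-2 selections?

71

Open {W2, W3}.
  Z1→W2 12, Z2→W3 4, Z3→W3 15, Z4→W3 40  ⇒ total 71.
Compare {W1, W3}: total 89.
Compare {W1, W2}: total 96.
No size-2 selection does better; minimum is 71.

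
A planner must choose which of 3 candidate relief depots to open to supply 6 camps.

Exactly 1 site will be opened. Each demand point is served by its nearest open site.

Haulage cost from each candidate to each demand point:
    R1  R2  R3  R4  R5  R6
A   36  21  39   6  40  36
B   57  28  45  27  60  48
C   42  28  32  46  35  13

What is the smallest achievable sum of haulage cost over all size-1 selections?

178

Open {A}.
  R1→A 36, R2→A 21, R3→A 39, R4→A 6, R5→A 40, R6→A 36  ⇒ total 178.
Compare {C}: total 196.
Compare {B}: total 265.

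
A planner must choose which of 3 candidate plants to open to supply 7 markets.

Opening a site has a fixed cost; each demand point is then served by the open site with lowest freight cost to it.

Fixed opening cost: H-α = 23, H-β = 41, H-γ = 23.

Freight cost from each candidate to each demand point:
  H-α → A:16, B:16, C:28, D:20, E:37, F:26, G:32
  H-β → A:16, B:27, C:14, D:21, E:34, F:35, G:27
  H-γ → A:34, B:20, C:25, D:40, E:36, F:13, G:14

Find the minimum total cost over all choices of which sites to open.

186

Open {H-α, H-γ}: assign each demand point to its cheapest open site.
  A→H-α 16, B→H-α 16, C→H-γ 25, D→H-α 20, E→H-γ 36, F→H-γ 13, G→H-γ 14
  freight cost 140, fixed 46 → total 186.
Compare {H-β, H-γ}: freight cost 132 + fixed 64 = 196.
Compare {H-α}: freight cost 175 + fixed 23 = 198.
Compare {H-γ}: freight cost 182 + fixed 23 = 205.
All other subsets cost ≥ 196. Minimum total cost: 186.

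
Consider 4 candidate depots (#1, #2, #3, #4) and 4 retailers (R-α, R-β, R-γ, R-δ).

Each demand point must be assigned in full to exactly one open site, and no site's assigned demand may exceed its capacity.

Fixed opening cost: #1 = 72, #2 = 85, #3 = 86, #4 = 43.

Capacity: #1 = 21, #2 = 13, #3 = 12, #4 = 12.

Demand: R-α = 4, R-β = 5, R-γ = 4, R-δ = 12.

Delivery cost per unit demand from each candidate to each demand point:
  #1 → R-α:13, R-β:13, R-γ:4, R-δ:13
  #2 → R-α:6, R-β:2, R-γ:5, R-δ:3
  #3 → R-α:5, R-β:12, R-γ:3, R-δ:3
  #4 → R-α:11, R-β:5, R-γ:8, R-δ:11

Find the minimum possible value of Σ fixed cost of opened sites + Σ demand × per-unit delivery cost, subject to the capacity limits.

Open {#2, #3}; cheapest assignment that respects the capacities:
  #2 (cap 13, load 13): R-α, R-β, R-γ — cost 4×6 + 5×2 + 4×5 = 54
  #3 (cap 12, load 12): R-δ — cost 12×3 = 36
  Shipping 90, fixed 171 → total 261.
  Any other capacity-feasible assignment to {#2, #3} ships for at least 90.
Compare {#2, #3, #4}: its best feasible assignment gives total 304.
Compare {#2, #4}: its best feasible assignment gives total 314.
Every other set of open sites that can feasibly serve all demand totals ≥ 304 even under its best assignment. Minimum: 261.

261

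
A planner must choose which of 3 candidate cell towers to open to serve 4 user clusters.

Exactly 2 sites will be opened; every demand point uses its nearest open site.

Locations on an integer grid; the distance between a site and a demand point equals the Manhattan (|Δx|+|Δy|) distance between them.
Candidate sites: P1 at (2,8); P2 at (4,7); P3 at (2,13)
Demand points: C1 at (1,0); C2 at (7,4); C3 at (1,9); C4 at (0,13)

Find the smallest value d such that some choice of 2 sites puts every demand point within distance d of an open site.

9

Open {P1, P2}.
  Farthest demand point is C1 at distance 9 (to P1); all others are ≤ 9.
With {P1, P3} the worst case is 9.
With {P2, P3} the worst case is 10.
No size-2 selection achieves below 9.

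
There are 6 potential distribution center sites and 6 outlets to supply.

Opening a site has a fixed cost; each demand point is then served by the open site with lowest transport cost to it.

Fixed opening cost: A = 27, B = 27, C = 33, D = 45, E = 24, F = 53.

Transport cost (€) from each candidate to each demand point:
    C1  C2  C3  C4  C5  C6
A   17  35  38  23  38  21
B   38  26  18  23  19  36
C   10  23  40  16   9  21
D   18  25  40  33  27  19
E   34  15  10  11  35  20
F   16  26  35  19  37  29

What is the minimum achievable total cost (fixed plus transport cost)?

132

Open {C, E}: assign each demand point to its cheapest open site.
  C1→C 10, C2→E 15, C3→E 10, C4→E 11, C5→C 9, C6→E 20
  transport cost 75, fixed 57 → total 132.
Compare {E}: transport cost 125 + fixed 24 = 149.
Compare {C}: transport cost 119 + fixed 33 = 152.
Compare {B, C}: transport cost 97 + fixed 60 = 157.
All other subsets cost ≥ 149. Minimum total cost: 132.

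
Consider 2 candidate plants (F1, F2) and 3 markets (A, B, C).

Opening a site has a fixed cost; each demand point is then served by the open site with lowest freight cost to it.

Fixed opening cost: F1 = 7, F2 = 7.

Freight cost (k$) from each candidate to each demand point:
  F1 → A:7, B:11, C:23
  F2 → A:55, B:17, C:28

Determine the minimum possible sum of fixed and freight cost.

Open {F1}: assign each demand point to its cheapest open site.
  A→F1 7, B→F1 11, C→F1 23
  freight cost 41, fixed 7 → total 48.
Compare {F1, F2}: freight cost 41 + fixed 14 = 55.
Compare {F2}: freight cost 100 + fixed 7 = 107.

48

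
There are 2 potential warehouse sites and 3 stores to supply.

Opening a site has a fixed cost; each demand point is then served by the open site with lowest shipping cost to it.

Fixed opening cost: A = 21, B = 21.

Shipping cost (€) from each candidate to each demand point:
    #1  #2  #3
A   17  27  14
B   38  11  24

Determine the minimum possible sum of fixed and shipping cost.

Open {A}: assign each demand point to its cheapest open site.
  #1→A 17, #2→A 27, #3→A 14
  shipping cost 58, fixed 21 → total 79.
Compare {A, B}: shipping cost 42 + fixed 42 = 84.
Compare {B}: shipping cost 73 + fixed 21 = 94.

79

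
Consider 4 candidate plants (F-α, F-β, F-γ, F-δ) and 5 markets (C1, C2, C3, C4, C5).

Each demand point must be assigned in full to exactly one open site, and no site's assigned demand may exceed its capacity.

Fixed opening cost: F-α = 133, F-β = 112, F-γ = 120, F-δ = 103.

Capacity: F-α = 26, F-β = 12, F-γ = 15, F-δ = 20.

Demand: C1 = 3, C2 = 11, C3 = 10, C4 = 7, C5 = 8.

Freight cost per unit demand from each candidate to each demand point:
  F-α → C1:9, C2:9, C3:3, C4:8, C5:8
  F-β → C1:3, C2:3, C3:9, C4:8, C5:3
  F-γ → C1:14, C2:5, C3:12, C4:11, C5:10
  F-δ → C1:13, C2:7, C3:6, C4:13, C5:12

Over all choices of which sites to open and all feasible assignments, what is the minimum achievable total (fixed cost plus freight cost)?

500

Open {F-α, F-γ}; cheapest assignment that respects the capacities:
  F-α (cap 26, load 25): C3, C4, C5 — cost 10×3 + 7×8 + 8×8 = 150
  F-γ (cap 15, load 14): C1, C2 — cost 3×14 + 11×5 = 97
  Shipping 247, fixed 253 → total 500.
  Any other capacity-feasible assignment to {F-α, F-γ} ships for at least 247.
Compare {F-α, F-δ}: its best feasible assignment gives total 502.
Compare {F-α, F-β, F-γ}: its best feasible assignment gives total 539.
Every other set of open sites that can feasibly serve all demand totals ≥ 502 even under its best assignment. Minimum: 500.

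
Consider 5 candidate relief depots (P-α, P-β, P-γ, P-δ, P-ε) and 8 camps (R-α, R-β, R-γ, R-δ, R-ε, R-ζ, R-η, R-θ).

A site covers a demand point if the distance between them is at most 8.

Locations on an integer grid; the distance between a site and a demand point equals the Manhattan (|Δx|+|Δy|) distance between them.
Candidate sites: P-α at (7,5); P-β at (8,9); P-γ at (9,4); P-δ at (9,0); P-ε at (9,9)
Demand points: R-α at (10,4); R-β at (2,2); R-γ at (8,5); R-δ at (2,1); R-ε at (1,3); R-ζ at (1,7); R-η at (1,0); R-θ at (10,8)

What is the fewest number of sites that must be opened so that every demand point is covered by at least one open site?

2

Coverage sets (demand points within 8 of each site):
  P-α: {R-α, R-β, R-γ, R-ε, R-ζ, R-θ}
  P-β: {R-α, R-γ, R-θ}
  P-γ: {R-α, R-γ, R-θ}
  P-δ: {R-α, R-γ, R-δ, R-η}
  P-ε: {R-α, R-γ, R-θ}
No single site covers all 8 demand points.
But {P-α, P-δ} covers everything, so the minimum is 2.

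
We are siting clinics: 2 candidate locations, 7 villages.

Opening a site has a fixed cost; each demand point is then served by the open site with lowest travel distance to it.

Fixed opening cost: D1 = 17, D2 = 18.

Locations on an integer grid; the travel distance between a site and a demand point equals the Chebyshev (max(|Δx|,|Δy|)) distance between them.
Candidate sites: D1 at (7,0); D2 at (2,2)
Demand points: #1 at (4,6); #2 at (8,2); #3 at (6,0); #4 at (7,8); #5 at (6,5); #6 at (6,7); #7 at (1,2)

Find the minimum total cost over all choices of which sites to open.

48

Open {D2}: assign each demand point to its cheapest open site.
  #1→D2 4, #2→D2 6, #3→D2 4, #4→D2 6, #5→D2 4, #6→D2 5, #7→D2 1
  travel distance 30, fixed 18 → total 48.
Compare {D1}: travel distance 35 + fixed 17 = 52.
Compare {D1, D2}: travel distance 23 + fixed 35 = 58.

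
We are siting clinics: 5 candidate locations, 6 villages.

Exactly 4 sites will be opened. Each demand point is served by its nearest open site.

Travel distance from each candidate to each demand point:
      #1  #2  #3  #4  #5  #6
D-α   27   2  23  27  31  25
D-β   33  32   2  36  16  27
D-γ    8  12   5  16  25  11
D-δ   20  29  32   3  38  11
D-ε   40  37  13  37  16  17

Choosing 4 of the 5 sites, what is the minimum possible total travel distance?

Open {D-α, D-β, D-γ, D-δ}.
  #1→D-γ 8, #2→D-α 2, #3→D-β 2, #4→D-δ 3, #5→D-β 16, #6→D-γ 11  ⇒ total 42.
Compare {D-α, D-γ, D-δ, D-ε}: total 45.
Compare {D-β, D-γ, D-δ, D-ε}: total 52.
No size-4 selection does better; minimum is 42.

42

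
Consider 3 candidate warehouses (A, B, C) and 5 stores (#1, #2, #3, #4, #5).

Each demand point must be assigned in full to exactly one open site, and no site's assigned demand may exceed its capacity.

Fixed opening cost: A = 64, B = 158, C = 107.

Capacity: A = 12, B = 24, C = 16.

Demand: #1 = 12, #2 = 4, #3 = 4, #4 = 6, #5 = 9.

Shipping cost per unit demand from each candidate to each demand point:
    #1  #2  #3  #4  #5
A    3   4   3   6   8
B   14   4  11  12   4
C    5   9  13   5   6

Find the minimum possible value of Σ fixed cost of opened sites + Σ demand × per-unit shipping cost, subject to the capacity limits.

426

Open {A, B}; cheapest assignment that respects the capacities:
  A (cap 12, load 12): #1 — cost 12×3 = 36
  B (cap 24, load 23): #2, #3, #4, #5 — cost 4×4 + 4×11 + 6×12 + 9×4 = 168
  Shipping 204, fixed 222 → total 426.
  Any other capacity-feasible assignment to {A, B} ships for at least 204.
Compare {A, B, C}: its best feasible assignment gives total 489.
Compare {B, C}: its best feasible assignment gives total 493.
Every other set of open sites that can feasibly serve all demand totals ≥ 489 even under its best assignment. Minimum: 426.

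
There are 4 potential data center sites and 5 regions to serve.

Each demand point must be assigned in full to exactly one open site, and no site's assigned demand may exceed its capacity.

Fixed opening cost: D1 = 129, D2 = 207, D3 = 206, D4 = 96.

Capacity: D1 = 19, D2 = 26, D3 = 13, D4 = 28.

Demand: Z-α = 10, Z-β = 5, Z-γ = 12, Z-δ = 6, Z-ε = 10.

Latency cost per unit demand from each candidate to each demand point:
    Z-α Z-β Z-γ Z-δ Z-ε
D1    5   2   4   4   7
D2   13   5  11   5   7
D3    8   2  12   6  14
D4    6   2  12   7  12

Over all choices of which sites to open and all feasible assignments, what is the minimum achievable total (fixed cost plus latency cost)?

Open {D1, D4}; cheapest assignment that respects the capacities:
  D1 (cap 19, load 18): Z-γ, Z-δ — cost 12×4 + 6×4 = 72
  D4 (cap 28, load 25): Z-α, Z-β, Z-ε — cost 10×6 + 5×2 + 10×12 = 190
  Shipping 262, fixed 225 → total 487.
  Any other capacity-feasible assignment to {D1, D4} ships for at least 262.
Compare {D2, D4}: its best feasible assignment gives total 617.
Compare {D1, D2}: its best feasible assignment gives total 624.
Every other set of open sites that can feasibly serve all demand totals ≥ 617 even under its best assignment. Minimum: 487.

487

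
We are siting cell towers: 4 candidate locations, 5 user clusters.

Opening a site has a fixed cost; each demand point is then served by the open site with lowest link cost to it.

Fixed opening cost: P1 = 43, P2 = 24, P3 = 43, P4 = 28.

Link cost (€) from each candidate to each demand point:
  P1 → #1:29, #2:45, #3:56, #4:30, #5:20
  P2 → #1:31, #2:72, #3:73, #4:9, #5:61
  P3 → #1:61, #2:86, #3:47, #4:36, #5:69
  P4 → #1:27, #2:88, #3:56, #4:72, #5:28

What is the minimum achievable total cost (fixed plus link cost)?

Open {P1}: assign each demand point to its cheapest open site.
  #1→P1 29, #2→P1 45, #3→P1 56, #4→P1 30, #5→P1 20
  link cost 180, fixed 43 → total 223.
Compare {P1, P2}: link cost 159 + fixed 67 = 226.
Compare {P2, P4}: link cost 192 + fixed 52 = 244.
Compare {P1, P4}: link cost 178 + fixed 71 = 249.
All other subsets cost ≥ 226. Minimum total cost: 223.

223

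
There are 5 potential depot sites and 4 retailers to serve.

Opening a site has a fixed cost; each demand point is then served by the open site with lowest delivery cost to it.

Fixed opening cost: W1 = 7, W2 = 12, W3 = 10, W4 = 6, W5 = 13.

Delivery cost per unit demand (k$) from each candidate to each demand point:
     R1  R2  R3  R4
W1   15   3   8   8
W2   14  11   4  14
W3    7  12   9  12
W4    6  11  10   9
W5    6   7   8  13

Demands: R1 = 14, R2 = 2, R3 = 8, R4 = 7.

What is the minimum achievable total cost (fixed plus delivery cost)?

203

Open {W1, W2, W4}: assign each demand point to its cheapest open site.
  R1→W4 14×6=84, R2→W1 2×3=6, R3→W2 8×4=32, R4→W1 7×8=56
  delivery cost 178, fixed 25 → total 203.
Compare {W1, W2, W5}: delivery cost 178 + fixed 32 = 210.
Compare {W1, W2, W3, W4}: delivery cost 178 + fixed 35 = 213.
Compare {W1, W2, W4, W5}: delivery cost 178 + fixed 38 = 216.
All other subsets cost ≥ 210. Minimum total cost: 203.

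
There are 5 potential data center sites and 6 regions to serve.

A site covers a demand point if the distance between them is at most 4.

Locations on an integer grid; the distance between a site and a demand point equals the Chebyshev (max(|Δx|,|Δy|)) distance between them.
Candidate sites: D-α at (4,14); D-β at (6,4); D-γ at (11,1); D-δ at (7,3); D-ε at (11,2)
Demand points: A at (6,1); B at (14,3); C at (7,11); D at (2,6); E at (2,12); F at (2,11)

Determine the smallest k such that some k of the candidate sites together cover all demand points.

3

Coverage sets (demand points within 4 of each site):
  D-α: {C, E, F}
  D-β: {A, D}
  D-γ: {B}
  D-δ: {A}
  D-ε: {B}
No 2 sites suffice: every size-2 union leaves at least one demand point uncovered.
But {D-α, D-β, D-γ} covers everything, so the minimum is 3.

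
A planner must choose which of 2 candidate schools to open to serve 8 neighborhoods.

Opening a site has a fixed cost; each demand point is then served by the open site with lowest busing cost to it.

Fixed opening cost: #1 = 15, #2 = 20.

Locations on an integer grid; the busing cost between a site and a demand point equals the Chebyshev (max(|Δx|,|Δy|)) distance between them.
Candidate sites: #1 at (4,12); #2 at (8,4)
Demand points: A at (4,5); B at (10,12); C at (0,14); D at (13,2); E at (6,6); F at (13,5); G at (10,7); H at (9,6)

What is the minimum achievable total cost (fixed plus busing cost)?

Open {#2}: assign each demand point to its cheapest open site.
  A→#2 4, B→#2 8, C→#2 10, D→#2 5, E→#2 2, F→#2 5, G→#2 3, H→#2 2
  busing cost 39, fixed 20 → total 59.
Compare {#1, #2}: busing cost 31 + fixed 35 = 66.
Compare {#1}: busing cost 54 + fixed 15 = 69.

59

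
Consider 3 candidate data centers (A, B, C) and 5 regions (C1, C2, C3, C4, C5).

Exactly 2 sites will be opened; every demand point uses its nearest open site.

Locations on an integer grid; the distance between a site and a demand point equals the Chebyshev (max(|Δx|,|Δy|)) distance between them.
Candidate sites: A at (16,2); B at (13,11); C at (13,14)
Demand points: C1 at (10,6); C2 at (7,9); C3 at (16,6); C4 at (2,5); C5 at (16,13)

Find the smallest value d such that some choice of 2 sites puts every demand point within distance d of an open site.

Open {A, B}.
  Farthest demand point is C4 at distance 11 (to B); all others are ≤ 11.
With {A, C} the worst case is 11.
With {B, C} the worst case is 11.
No size-2 selection achieves below 11.

11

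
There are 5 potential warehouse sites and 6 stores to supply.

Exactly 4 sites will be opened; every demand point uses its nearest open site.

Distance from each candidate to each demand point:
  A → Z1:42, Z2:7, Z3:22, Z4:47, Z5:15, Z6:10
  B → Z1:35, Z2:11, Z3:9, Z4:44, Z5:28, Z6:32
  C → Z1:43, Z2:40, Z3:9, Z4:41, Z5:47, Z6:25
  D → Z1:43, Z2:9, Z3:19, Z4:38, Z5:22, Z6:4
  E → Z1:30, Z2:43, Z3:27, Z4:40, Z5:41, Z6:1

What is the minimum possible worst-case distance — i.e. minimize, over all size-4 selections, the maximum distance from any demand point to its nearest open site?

Open {A, B, C, D}.
  Farthest demand point is Z4 at distance 38 (to D); all others are ≤ 38.
With {A, B, D, E} the worst case is 38.
With {A, C, D, E} the worst case is 38.
No size-4 selection achieves below 38.

38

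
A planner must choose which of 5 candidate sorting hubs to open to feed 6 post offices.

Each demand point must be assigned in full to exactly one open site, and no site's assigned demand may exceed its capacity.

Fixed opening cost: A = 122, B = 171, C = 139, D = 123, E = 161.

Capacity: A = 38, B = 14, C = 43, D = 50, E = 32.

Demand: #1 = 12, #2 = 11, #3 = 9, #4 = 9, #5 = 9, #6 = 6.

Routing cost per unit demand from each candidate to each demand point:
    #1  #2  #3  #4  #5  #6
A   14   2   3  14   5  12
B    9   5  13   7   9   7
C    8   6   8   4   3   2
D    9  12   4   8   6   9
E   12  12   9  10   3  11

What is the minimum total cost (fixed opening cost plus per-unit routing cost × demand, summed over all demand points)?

481

Open {A, C}; cheapest assignment that respects the capacities:
  A (cap 38, load 20): #2, #3 — cost 11×2 + 9×3 = 49
  C (cap 43, load 36): #1, #4, #5, #6 — cost 12×8 + 9×4 + 9×3 + 6×2 = 171
  Shipping 220, fixed 261 → total 481.
  Any other capacity-feasible assignment to {A, C} ships for at least 220.
Compare {C, D}: its best feasible assignment gives total 547.
Compare {A, D}: its best feasible assignment gives total 573.
Every other set of open sites that can feasibly serve all demand totals ≥ 547 even under its best assignment. Minimum: 481.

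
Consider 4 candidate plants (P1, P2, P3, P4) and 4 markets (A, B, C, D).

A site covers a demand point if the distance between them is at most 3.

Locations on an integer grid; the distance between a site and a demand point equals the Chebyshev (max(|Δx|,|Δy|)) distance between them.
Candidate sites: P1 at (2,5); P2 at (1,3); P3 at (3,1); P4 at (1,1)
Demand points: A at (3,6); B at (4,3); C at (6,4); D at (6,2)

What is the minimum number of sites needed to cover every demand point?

2

Coverage sets (demand points within 3 of each site):
  P1: {A, B}
  P2: {A, B}
  P3: {B, C, D}
  P4: {B}
No single site covers all 4 demand points.
But {P1, P3} covers everything, so the minimum is 2.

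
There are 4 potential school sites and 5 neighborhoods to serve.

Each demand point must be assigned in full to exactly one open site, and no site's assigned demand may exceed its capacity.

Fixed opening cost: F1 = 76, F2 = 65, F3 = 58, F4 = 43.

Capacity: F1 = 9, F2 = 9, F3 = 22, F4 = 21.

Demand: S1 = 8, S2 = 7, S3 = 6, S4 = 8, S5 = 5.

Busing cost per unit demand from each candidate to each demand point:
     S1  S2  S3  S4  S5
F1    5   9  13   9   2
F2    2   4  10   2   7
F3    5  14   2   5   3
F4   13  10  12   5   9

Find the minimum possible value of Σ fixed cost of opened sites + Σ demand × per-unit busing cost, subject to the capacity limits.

278

Open {F3, F4}; cheapest assignment that respects the capacities:
  F3 (cap 22, load 19): S1, S3, S5 — cost 8×5 + 6×2 + 5×3 = 67
  F4 (cap 21, load 15): S2, S4 — cost 7×10 + 8×5 = 110
  Shipping 177, fixed 101 → total 278.
  Any other capacity-feasible assignment to {F3, F4} ships for at least 177.
Compare {F2, F3, F4}: its best feasible assignment gives total 301.
Compare {F1, F2, F3}: its best feasible assignment gives total 329.
Every other set of open sites that can feasibly serve all demand totals ≥ 301 even under its best assignment. Minimum: 278.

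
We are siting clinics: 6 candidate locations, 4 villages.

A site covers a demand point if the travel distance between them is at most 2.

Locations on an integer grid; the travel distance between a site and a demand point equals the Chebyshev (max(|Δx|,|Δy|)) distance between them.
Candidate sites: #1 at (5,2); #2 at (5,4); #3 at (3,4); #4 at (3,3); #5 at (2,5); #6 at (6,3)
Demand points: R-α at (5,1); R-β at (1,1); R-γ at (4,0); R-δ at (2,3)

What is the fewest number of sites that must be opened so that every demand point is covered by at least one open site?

2

Coverage sets (demand points within 2 of each site):
  #1: {R-α, R-γ}
  #2: {}
  #3: {R-δ}
  #4: {R-α, R-β, R-δ}
  #5: {R-δ}
  #6: {R-α}
No single site covers all 4 demand points.
But {#1, #4} covers everything, so the minimum is 2.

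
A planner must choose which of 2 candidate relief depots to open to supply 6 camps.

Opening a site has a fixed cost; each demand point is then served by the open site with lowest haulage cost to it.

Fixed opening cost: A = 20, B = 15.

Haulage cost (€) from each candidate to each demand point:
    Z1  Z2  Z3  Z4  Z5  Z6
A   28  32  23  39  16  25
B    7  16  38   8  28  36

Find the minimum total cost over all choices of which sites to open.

Open {A, B}: assign each demand point to its cheapest open site.
  Z1→B 7, Z2→B 16, Z3→A 23, Z4→B 8, Z5→A 16, Z6→A 25
  haulage cost 95, fixed 35 → total 130.
Compare {B}: haulage cost 133 + fixed 15 = 148.
Compare {A}: haulage cost 163 + fixed 20 = 183.

130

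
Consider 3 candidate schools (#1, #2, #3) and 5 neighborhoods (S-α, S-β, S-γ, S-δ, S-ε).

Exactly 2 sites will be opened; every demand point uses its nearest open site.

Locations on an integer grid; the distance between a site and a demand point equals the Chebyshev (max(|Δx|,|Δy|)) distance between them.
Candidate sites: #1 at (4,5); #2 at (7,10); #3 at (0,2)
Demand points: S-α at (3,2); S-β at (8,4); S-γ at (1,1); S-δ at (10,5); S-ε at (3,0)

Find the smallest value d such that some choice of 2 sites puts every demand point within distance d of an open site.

Open {#1, #2}.
  Farthest demand point is S-δ at distance 5 (to #2); all others are ≤ 5.
With {#1, #3} the worst case is 6.
With {#2, #3} the worst case is 6.
No size-2 selection achieves below 5.

5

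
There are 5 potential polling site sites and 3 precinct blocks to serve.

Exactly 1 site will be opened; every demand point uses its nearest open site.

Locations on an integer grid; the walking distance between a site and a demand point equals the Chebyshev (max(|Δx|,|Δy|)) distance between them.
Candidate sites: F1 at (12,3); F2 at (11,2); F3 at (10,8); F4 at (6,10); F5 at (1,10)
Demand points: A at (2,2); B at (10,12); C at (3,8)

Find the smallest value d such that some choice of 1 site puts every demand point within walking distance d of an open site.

8

Open {F3}.
  Farthest demand point is A at walking distance 8 (to F3); all others are ≤ 8.
With {F4} the worst case is 8.
With {F5} the worst case is 9.
No size-1 selection achieves below 8.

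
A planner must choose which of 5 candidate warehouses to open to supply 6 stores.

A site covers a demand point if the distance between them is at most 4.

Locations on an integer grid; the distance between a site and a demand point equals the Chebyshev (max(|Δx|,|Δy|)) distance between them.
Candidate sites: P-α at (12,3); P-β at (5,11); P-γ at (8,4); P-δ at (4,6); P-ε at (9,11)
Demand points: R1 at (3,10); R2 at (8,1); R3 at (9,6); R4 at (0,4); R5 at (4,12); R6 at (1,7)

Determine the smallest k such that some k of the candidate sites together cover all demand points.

3

Coverage sets (demand points within 4 of each site):
  P-α: {R2, R3}
  P-β: {R1, R5, R6}
  P-γ: {R2, R3}
  P-δ: {R1, R4, R6}
  P-ε: {}
No 2 sites suffice: every size-2 union leaves at least one demand point uncovered.
But {P-α, P-β, P-δ} covers everything, so the minimum is 3.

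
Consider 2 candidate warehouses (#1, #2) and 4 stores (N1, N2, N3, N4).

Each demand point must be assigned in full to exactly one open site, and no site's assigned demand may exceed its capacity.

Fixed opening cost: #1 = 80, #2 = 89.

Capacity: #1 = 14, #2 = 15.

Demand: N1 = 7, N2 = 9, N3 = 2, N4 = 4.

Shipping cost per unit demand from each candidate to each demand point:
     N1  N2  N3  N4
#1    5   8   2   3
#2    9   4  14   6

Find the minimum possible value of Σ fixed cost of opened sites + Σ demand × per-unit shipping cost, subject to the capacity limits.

256

Open {#1, #2}; cheapest assignment that respects the capacities:
  #1 (cap 14, load 13): N1, N3, N4 — cost 7×5 + 2×2 + 4×3 = 51
  #2 (cap 15, load 9): N2 — cost 9×4 = 36
  Shipping 87, fixed 169 → total 256.
  Any other capacity-feasible assignment to {#1, #2} ships for at least 87.
Total demand is 22 and no other set of sites has combined capacity ≥ 22, so {#1, #2} is the only feasible choice of open sites. Minimum: 256.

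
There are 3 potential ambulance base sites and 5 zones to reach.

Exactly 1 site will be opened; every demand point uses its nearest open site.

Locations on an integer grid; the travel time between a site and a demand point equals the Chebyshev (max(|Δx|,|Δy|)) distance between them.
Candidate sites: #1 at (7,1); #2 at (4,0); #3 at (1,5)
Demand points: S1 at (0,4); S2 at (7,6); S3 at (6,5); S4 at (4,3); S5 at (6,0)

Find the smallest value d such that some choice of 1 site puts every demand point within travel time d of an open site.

Open {#2}.
  Farthest demand point is S2 at travel time 6 (to #2); all others are ≤ 6.
With {#3} the worst case is 6.
With {#1} the worst case is 7.
No size-1 selection achieves below 6.

6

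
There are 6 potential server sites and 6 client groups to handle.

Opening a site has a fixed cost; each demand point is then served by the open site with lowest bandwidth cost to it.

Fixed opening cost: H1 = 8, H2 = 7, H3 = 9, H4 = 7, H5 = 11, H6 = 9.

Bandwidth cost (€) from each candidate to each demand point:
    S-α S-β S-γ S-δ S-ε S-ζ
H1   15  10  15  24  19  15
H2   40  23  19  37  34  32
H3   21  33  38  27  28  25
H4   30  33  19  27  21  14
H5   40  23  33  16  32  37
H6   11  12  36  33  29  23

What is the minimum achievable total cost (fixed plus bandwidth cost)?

Open {H1}: assign each demand point to its cheapest open site.
  S-α→H1 15, S-β→H1 10, S-γ→H1 15, S-δ→H1 24, S-ε→H1 19, S-ζ→H1 15
  bandwidth cost 98, fixed 8 → total 106.
Compare {H1, H5}: bandwidth cost 90 + fixed 19 = 109.
Compare {H1, H6}: bandwidth cost 94 + fixed 17 = 111.
Compare {H1, H4}: bandwidth cost 97 + fixed 15 = 112.
All other subsets cost ≥ 109. Minimum total cost: 106.

106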